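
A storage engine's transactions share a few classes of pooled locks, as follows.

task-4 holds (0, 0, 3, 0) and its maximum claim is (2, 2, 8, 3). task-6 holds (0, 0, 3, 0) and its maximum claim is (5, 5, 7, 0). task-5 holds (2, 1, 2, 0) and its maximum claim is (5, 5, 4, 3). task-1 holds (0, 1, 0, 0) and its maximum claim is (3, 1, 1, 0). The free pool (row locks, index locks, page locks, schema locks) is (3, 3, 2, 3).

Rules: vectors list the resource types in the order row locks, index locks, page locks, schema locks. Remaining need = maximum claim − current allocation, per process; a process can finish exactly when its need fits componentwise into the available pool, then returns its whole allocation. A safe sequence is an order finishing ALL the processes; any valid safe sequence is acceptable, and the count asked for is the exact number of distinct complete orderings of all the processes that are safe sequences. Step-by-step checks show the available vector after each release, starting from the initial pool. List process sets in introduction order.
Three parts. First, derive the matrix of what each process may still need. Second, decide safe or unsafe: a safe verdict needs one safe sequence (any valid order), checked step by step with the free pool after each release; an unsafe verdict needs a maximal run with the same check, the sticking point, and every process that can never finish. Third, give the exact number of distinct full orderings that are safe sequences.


(1) Remaining need (order row locks, index locks, page locks, schema locks):
  task-4: (2, 2, 5, 3)
  task-6: (5, 5, 4, 0)
  task-5: (3, 4, 2, 3)
  task-1: (3, 0, 1, 0)
(2) SAFE. One safe sequence: task-1, task-5, task-6, task-4.
Key observation: reading the order forward, task-1 is the first process whose need (3, 0, 1, 0) meets the free pool (3, 3, 2, 3) exactly on a resource it requests.
Step-by-step check:
  pool = (3, 3, 2, 3)
  task-1: need (3, 0, 1, 0) fits (3, 3, 2, 3); releases (0, 1, 0, 0), pool now (3, 4, 2, 3)
  task-5: need (3, 4, 2, 3) fits (3, 4, 2, 3); releases (2, 1, 2, 0), pool now (5, 5, 4, 3)
  task-6: need (5, 5, 4, 0) fits (5, 5, 4, 3); releases (0, 0, 3, 0), pool now (5, 5, 7, 3)
  task-4: need (2, 2, 5, 3) fits (5, 5, 7, 3); releases (0, 0, 3, 0), pool now (5, 5, 10, 3)
(3) The exact count: 1 of the possible complete orderings is a safe sequence.


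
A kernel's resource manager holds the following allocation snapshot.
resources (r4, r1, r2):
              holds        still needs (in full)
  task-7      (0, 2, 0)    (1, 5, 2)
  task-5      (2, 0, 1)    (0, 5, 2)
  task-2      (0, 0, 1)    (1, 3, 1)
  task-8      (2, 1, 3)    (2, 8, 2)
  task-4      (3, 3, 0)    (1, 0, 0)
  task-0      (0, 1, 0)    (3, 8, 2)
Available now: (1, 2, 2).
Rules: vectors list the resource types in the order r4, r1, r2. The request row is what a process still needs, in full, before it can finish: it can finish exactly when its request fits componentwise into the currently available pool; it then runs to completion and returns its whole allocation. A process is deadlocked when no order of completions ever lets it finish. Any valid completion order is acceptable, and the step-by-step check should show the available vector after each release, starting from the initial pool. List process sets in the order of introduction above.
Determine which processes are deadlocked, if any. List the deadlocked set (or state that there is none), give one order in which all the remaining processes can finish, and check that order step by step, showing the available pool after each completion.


The deadlocked set is task-8 and task-0.
Key observation: the wall is r1: completing task-4, task-2, task-5, task-7 brings the pool only to (6, 7, 4), and all the rest need more.
The rest can finish in the order task-4, task-2, task-5, task-7. Check, step by step:
  pool = (1, 2, 2)
  task-4: need (1, 0, 0) fits (1, 2, 2); releases (3, 3, 0), pool now (4, 5, 2)
  task-2: need (1, 3, 1) fits (4, 5, 2); releases (0, 0, 1), pool now (4, 5, 3)
  task-5: need (0, 5, 2) fits (4, 5, 3); releases (2, 0, 1), pool now (6, 5, 4)
  task-7: need (1, 5, 2) fits (6, 5, 4); releases (0, 2, 0), pool now (6, 7, 4)
The stuck group stays short no matter what:
  blocked: task-8 wants (2, 8, 2), pool (6, 7, 4) — not enough r1
  blocked: task-0 wants (3, 8, 2), pool (6, 7, 4) — not enough r1


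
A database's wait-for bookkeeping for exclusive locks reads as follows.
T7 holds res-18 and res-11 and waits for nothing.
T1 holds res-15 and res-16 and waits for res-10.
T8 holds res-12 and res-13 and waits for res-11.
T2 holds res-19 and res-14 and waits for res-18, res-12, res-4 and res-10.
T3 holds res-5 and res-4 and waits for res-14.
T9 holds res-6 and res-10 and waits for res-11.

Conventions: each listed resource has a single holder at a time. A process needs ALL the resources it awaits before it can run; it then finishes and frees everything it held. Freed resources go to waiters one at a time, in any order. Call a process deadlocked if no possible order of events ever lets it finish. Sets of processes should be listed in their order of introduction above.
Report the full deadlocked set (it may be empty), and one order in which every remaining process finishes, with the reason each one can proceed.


Deadlocked set: T2 and T3.
Key observation: nobody on the ring T2 -> T3 -> T2 can start until another member finishes, which never happens; no other process is dragged down with it.
The rest can finish in the order T7, T9, T8, T1.
Walking it through:
  T7: no waits; runs immediately, freeing res-18 and res-11
  T9 waits on res-11 — all released -> runs and releases res-6 and res-10
  T8 waits on res-11 — all released -> runs and releases res-12 and res-13
  T1 waits on res-10 — all released -> runs and releases res-15 and res-16


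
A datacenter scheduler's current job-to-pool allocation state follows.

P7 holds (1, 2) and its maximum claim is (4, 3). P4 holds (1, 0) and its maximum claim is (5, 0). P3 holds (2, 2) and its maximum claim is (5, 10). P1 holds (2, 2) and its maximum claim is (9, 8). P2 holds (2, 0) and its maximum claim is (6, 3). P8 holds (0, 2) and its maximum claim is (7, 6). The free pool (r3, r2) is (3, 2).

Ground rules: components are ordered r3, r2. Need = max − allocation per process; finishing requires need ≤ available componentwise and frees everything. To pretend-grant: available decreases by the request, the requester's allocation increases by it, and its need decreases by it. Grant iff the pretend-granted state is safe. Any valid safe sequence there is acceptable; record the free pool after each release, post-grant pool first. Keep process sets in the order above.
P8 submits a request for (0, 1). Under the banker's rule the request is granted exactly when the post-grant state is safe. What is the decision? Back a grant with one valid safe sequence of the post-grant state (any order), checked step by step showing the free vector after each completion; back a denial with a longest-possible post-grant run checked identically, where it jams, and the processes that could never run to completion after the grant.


GRANT: granting preserves safety; a valid post-grant sequence is P7, P2, P4, P8, P1, P3.
Key observation: post-grant, (3, 1) remains, and an order beginning with P7 completes everyone.
Verifying the post-grant state step by step:
  pool = (3, 1)
  P7: need (3, 1) fits (3, 1); releases (1, 2), pool now (4, 3)
  P2: need (4, 3) fits (4, 3); releases (2, 0), pool now (6, 3)
  P4: need (4, 0) fits (6, 3); releases (1, 0), pool now (7, 3)
  P8: need (7, 3) fits (7, 3); releases (0, 3), pool now (7, 6)
  P1: need (7, 6) fits (7, 6); releases (2, 2), pool now (9, 8)
  P3: need (3, 8) fits (9, 8); releases (2, 2), pool now (11, 10)


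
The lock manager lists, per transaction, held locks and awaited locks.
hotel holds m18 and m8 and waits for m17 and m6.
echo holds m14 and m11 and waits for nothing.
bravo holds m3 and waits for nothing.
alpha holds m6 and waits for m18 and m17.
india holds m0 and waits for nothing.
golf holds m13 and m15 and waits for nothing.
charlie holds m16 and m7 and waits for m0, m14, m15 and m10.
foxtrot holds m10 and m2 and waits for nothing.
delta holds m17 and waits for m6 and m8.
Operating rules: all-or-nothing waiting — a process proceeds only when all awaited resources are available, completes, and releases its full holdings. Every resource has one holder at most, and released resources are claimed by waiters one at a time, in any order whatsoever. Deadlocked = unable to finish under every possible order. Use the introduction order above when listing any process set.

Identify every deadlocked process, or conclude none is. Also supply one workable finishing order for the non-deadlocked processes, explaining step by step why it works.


The deadlocked set is hotel, alpha and delta.
Key observation: nobody on the ring hotel -> alpha -> hotel can start until another member finishes, which never happens; delta is caught in further circular waits.
One completion order for the rest: golf, india, echo, foxtrot, bravo, charlie.
Step-by-step check:
  golf: no waits; runs immediately, freeing m13 and m15
  india: no waits; runs immediately, freeing m0
  echo: no waits; runs immediately, freeing m14 and m11
  foxtrot: no waits; runs immediately, freeing m10 and m2
  bravo: no waits; runs immediately, freeing m3
  charlie waits on m0, m14, m15 and m10 — all released -> runs and releases m16 and m7


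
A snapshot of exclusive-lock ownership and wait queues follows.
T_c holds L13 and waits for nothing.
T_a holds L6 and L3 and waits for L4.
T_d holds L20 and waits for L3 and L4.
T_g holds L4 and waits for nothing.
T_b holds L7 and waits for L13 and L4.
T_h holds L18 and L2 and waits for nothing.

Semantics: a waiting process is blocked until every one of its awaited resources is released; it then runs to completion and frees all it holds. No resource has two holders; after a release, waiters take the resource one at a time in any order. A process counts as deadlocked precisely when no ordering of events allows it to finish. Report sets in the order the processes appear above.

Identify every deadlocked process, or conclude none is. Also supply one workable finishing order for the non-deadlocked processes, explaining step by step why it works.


The deadlocked set is empty.
Key observation: the waits form no ring: some process can always run, and its releases unblock the others one by one.
A valid finishing order for the others: T_c, T_g, T_a, T_b, T_d, T_h.
Verifying each step:
  T_c: no waits; runs immediately, freeing L13
  T_g: no waits; runs immediately, freeing L4
  T_a: everything it awaited (L4) is free; runs, freeing L6 and L3
  T_b: everything it awaited (L13 and L4) is free; runs, freeing L7
  T_d: everything it awaited (L3 and L4) is free; runs, freeing L20
  T_h: no waits; runs immediately, freeing L18 and L2


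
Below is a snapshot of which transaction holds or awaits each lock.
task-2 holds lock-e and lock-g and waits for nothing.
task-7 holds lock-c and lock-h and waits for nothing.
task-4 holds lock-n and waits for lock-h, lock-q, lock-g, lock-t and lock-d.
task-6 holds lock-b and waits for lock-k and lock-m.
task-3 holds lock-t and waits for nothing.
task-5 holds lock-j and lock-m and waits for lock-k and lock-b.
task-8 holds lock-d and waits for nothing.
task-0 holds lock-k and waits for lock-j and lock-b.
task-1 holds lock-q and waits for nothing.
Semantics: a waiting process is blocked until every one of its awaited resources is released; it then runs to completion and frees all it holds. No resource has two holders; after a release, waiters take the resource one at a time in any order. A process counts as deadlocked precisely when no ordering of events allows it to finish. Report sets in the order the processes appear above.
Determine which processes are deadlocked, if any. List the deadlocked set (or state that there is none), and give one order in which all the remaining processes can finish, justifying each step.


Deadlocked: task-6, task-5 and task-0.
Key observation: the waits loop around task-6 -> task-5 -> task-6 with no way out; task-0 is caught in further circular waits.
One completion order for the rest: task-8, task-7, task-2, task-1, task-3, task-4.
Step-by-step check:
  task-8: no waits; runs immediately, freeing lock-d
  task-7: no waits; runs immediately, freeing lock-c and lock-h
  task-2: no waits; runs immediately, freeing lock-e and lock-g
  task-1: no waits; runs immediately, freeing lock-q
  task-3: no waits; runs immediately, freeing lock-t
  run task-4 (all its waits — lock-h, lock-q, lock-g, lock-t and lock-d — are resolved); releases lock-n


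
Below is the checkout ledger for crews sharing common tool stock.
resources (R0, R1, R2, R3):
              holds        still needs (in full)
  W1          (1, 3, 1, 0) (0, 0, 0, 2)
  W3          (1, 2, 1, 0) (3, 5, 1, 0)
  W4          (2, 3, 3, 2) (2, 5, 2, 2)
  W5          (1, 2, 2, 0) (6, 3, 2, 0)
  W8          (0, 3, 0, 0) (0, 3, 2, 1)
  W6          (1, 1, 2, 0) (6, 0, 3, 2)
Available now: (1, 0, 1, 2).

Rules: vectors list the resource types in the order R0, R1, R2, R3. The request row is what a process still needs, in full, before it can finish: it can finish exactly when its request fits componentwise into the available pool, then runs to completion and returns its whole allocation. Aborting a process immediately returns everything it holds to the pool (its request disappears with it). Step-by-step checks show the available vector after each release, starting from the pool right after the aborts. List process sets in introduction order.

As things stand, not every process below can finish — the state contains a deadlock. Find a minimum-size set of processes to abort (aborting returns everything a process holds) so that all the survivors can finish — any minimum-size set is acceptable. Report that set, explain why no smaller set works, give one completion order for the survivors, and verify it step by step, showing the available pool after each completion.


Minimum abort set: W6.
Key observation: before aborting W6, W5 was permanently blocked — no order could ever run it; afterwards it completes at step 5.
Minimality: the empty abort set fails — the state is deadlocked as it stands.
One survivor order: W1, W8, W3, W4, W5. Step-by-step check (post-abort pool first):
  pool = (2, 1, 3, 2)
  W1: need (0, 0, 0, 2) fits (2, 1, 3, 2); releases (1, 3, 1, 0), pool now (3, 4, 4, 2)
  W8: need (0, 3, 2, 1) fits (3, 4, 4, 2); releases (0, 3, 0, 0), pool now (3, 7, 4, 2)
  W3: need (3, 5, 1, 0) fits (3, 7, 4, 2); releases (1, 2, 1, 0), pool now (4, 9, 5, 2)
  W4: need (2, 5, 2, 2) fits (4, 9, 5, 2); releases (2, 3, 3, 2), pool now (6, 12, 8, 4)
  W5: need (6, 3, 2, 0) fits (6, 12, 8, 4); releases (1, 2, 2, 0), pool now (7, 14, 10, 4)


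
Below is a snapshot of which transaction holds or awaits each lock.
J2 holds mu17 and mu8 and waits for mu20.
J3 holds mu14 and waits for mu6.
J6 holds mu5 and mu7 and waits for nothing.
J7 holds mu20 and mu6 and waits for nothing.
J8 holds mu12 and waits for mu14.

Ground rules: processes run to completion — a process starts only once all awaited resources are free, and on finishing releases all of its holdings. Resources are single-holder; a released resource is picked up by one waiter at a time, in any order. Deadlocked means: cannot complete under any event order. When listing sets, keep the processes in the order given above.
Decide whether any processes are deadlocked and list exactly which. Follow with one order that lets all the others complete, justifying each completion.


The deadlocked set is empty.
Key observation: every chain of waits terminates; starting from the processes that wait on nothing, all the rest unlock in turn.
A valid finishing order for the others: J7, J2, J6, J3, J8.
Check, step by step:
  J7: no waits; runs immediately, freeing mu20 and mu6
  J2: everything it awaited (mu20) is free; runs, freeing mu17 and mu8
  J6: no waits; runs immediately, freeing mu5 and mu7
  J3: everything it awaited (mu6) is free; runs, freeing mu14
  J8: everything it awaited (mu14) is free; runs, freeing mu12


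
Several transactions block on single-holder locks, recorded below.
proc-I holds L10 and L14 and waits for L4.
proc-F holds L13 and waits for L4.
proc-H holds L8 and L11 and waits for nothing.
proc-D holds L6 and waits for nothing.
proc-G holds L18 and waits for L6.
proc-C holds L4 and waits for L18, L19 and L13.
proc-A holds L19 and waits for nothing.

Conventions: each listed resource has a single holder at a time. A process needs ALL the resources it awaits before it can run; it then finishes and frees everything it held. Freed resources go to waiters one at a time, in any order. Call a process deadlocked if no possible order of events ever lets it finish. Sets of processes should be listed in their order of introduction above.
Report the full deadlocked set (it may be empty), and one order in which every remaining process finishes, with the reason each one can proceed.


Deadlocked: proc-I, proc-F and proc-C.
Key observation: nobody on the ring proc-C -> proc-F -> proc-C can start until another member finishes, which never happens; proc-I waits into the deadlock from upstream.
A valid finishing order for the others: proc-H, proc-D, proc-G, proc-A.
Check, step by step:
  run proc-H (it waits on nothing); releases L8 and L11
  run proc-D (it waits on nothing); releases L6
  run proc-G (all its waits — L6 — are resolved); releases L18
  run proc-A (it waits on nothing); releases L19


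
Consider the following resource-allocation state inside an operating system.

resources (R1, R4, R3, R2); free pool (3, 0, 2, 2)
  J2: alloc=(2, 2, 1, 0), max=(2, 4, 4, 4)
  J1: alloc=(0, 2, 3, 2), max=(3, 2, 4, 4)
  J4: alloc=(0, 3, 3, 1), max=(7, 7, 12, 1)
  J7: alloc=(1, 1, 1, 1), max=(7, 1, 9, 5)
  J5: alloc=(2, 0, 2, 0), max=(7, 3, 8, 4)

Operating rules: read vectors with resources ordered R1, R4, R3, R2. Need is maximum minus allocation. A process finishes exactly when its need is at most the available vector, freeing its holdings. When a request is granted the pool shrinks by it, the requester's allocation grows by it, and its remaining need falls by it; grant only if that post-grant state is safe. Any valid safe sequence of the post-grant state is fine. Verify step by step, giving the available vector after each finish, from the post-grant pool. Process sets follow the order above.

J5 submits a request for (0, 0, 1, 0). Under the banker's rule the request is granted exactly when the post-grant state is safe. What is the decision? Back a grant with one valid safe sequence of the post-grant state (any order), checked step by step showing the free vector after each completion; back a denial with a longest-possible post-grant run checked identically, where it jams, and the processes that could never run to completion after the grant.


GRANT. The post-grant state is safe; one safe sequence: J1, J2, J5, J7, J4.
Key observation: with (3, 0, 1, 2) left after the transfer, J1 can run at once — the state stays safe.
Step-by-step check of the post-grant state:
  pool = (3, 0, 1, 2)
  J1 needs (3, 0, 1, 2) <= (3, 0, 1, 2) -> finishes; pool += (0, 2, 3, 2) = (3, 2, 4, 4)
  J2 needs (0, 2, 3, 4) <= (3, 2, 4, 4) -> finishes; pool += (2, 2, 1, 0) = (5, 4, 5, 4)
  J5 needs (5, 3, 5, 4) <= (5, 4, 5, 4) -> finishes; pool += (2, 0, 3, 0) = (7, 4, 8, 4)
  J7 needs (6, 0, 8, 4) <= (7, 4, 8, 4) -> finishes; pool += (1, 1, 1, 1) = (8, 5, 9, 5)
  J4 needs (7, 4, 9, 0) <= (8, 5, 9, 5) -> finishes; pool += (0, 3, 3, 1) = (8, 8, 12, 6)


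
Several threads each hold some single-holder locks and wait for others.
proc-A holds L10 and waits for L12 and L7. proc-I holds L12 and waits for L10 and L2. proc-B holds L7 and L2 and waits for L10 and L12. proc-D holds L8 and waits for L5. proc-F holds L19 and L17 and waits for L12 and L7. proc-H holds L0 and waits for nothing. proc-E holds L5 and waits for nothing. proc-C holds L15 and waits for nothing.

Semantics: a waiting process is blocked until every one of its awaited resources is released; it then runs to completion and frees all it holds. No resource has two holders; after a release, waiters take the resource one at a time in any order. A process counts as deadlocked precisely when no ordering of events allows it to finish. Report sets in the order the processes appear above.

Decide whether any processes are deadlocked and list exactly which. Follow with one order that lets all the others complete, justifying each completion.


The deadlocked set is proc-A, proc-I, proc-B and proc-F.
Key observation: the knot is the closed ring of waits proc-A -> proc-I -> proc-A; proc-B is caught in further circular waits and proc-F waits into the deadlock from upstream.
A valid finishing order for the others: proc-E, proc-D, proc-H, proc-C.
Walking it through:
  proc-E: no waits; runs immediately, freeing L5
  run proc-D (all its waits — L5 — are resolved); releases L8
  proc-H: no waits; runs immediately, freeing L0
  proc-C: no waits; runs immediately, freeing L15


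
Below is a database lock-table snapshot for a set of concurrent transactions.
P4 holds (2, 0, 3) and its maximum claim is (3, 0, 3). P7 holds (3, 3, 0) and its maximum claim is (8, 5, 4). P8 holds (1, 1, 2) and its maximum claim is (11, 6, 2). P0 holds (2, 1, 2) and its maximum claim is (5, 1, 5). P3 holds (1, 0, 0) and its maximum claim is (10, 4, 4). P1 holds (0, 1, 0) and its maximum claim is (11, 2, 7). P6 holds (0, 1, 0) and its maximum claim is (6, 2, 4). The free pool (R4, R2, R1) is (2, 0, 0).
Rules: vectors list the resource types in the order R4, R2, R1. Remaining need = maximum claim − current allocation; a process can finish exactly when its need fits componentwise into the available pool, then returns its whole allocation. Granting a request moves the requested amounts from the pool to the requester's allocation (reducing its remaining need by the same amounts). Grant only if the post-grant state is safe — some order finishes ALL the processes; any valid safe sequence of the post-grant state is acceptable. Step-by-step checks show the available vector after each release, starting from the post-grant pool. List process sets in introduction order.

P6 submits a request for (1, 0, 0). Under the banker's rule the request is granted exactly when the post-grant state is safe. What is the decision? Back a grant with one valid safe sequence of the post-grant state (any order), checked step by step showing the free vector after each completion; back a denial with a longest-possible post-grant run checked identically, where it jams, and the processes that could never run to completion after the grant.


GRANT: granting preserves safety; a valid post-grant sequence is P4, P0, P6, P7, P3, P8, P1.
Key observation: post-grant, (1, 0, 0) remains, and an order beginning with P4 completes everyone.
Step-by-step check of the post-grant state:
  pool = (1, 0, 0)
  run P4 (needs (1, 0, 0), free (1, 0, 0)); after release of (2, 0, 3) the pool is (3, 0, 3)
  run P0 (needs (3, 0, 3), free (3, 0, 3)); after release of (2, 1, 2) the pool is (5, 1, 5)
  run P6 (needs (5, 1, 4), free (5, 1, 5)); after release of (1, 1, 0) the pool is (6, 2, 5)
  run P7 (needs (5, 2, 4), free (6, 2, 5)); after release of (3, 3, 0) the pool is (9, 5, 5)
  run P3 (needs (9, 4, 4), free (9, 5, 5)); after release of (1, 0, 0) the pool is (10, 5, 5)
  run P8 (needs (10, 5, 0), free (10, 5, 5)); after release of (1, 1, 2) the pool is (11, 6, 7)
  run P1 (needs (11, 1, 7), free (11, 6, 7)); after release of (0, 1, 0) the pool is (11, 7, 7)


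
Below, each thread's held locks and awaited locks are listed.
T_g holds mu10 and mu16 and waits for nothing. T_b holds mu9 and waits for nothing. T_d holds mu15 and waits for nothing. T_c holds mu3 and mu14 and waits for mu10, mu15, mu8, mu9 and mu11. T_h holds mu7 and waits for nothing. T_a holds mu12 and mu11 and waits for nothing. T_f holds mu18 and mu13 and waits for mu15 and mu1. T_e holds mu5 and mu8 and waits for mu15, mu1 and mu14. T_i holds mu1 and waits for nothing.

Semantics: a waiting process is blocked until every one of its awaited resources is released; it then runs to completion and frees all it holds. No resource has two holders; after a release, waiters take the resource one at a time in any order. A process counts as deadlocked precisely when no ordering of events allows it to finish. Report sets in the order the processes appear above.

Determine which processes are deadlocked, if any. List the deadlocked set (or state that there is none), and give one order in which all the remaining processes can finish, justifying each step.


Deadlocked: T_c and T_e.
Key observation: the cycle T_c -> T_e -> T_c can never break — each member waits on the next; no other process is dragged down with it.
A valid finishing order for the others: T_b, T_d, T_g, T_i, T_a, T_h, T_f.
Verifying each step:
  T_b waits on nothing -> runs at once and releases mu9
  T_d waits on nothing -> runs at once and releases mu15
  T_g waits on nothing -> runs at once and releases mu10 and mu16
  T_i waits on nothing -> runs at once and releases mu1
  T_a waits on nothing -> runs at once and releases mu12 and mu11
  T_h waits on nothing -> runs at once and releases mu7
  run T_f (all its waits — mu15 and mu1 — are resolved); releases mu18 and mu13


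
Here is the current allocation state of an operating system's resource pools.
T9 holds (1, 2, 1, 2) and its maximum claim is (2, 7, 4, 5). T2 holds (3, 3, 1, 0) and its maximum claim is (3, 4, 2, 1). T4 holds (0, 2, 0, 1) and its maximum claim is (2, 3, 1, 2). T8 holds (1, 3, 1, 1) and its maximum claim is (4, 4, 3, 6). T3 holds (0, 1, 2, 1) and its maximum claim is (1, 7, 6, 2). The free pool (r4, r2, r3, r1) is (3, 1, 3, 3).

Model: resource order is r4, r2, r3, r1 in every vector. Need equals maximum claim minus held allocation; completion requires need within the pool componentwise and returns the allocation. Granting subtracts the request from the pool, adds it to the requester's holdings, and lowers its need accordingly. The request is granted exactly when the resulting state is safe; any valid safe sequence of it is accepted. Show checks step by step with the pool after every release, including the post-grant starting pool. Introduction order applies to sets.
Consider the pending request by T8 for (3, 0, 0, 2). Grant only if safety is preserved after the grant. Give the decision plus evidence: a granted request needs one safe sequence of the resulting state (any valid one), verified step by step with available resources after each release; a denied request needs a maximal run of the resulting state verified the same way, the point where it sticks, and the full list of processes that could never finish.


GRANT. The post-grant state is safe; one safe sequence: T2, T4, T3, T8, T9.
Key observation: post-grant, (0, 1, 3, 1) remains, and an order beginning with T2 completes everyone.
Verifying the post-grant state step by step:
  pool = (0, 1, 3, 1)
  run T2 (needs (0, 1, 1, 1), free (0, 1, 3, 1)); after release of (3, 3, 1, 0) the pool is (3, 4, 4, 1)
  run T4 (needs (2, 1, 1, 1), free (3, 4, 4, 1)); after release of (0, 2, 0, 1) the pool is (3, 6, 4, 2)
  run T3 (needs (1, 6, 4, 1), free (3, 6, 4, 2)); after release of (0, 1, 2, 1) the pool is (3, 7, 6, 3)
  run T8 (needs (0, 1, 2, 3), free (3, 7, 6, 3)); after release of (4, 3, 1, 3) the pool is (7, 10, 7, 6)
  run T9 (needs (1, 5, 3, 3), free (7, 10, 7, 6)); after release of (1, 2, 1, 2) the pool is (8, 12, 8, 8)


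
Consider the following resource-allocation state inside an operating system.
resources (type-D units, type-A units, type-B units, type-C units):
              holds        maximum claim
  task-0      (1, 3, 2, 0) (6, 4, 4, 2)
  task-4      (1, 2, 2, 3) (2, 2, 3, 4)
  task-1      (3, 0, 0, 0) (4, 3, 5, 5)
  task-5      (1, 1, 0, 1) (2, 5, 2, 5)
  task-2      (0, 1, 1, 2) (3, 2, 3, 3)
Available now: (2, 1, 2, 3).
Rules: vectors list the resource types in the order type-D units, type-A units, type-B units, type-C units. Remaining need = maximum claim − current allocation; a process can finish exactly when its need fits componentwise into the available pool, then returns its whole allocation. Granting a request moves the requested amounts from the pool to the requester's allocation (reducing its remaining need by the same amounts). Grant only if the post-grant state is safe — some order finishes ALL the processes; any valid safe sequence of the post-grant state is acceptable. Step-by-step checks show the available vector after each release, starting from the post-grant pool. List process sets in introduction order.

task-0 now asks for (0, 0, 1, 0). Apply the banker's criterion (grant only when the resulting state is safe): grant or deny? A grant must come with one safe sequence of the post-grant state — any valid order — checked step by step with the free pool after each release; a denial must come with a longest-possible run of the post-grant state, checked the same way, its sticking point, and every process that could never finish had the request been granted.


DENY — the pretend-granted state is unsafe.
Key observation: after task-4, task-2, task-5 the pool peaks at (4, 5, 4, 9), and each blocked process is short somewhere: task-0 on type-D units; task-1 on type-B units.
After a pretend grant, a maximal execution: task-4, task-2, task-5 — then nothing else fits. Step-by-step check:
  pool = (2, 1, 1, 3)
  run task-4 (needs (1, 0, 1, 1), free (2, 1, 1, 3)); after release of (1, 2, 2, 3) the pool is (3, 3, 3, 6)
  run task-2 (needs (3, 1, 2, 1), free (3, 3, 3, 6)); after release of (0, 1, 1, 2) the pool is (3, 4, 4, 8)
  run task-5 (needs (1, 4, 2, 4), free (3, 4, 4, 8)); after release of (1, 1, 0, 1) the pool is (4, 5, 4, 9)
  task-0 still needs (5, 1, 1, 2) but only (4, 5, 4, 9) is free — short on type-D units
  task-1 still needs (1, 3, 5, 5) but only (4, 5, 4, 9) is free — short on type-B units
Post-grant, the permanently blocked set is task-0 and task-1.


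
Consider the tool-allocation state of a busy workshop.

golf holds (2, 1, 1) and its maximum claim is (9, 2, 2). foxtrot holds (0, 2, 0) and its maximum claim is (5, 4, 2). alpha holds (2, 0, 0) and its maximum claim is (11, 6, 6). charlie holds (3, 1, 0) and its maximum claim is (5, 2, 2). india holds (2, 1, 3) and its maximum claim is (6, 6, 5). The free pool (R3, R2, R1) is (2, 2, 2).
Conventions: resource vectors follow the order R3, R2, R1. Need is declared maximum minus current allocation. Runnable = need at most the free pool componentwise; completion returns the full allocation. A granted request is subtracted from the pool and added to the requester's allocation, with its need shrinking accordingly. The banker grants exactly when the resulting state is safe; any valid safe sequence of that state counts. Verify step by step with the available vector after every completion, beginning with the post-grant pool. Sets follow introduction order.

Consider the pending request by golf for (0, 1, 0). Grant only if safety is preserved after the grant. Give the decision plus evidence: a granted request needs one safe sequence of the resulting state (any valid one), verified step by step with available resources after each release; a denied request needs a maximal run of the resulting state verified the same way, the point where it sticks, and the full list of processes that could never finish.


DENY — the pretend-granted state is unsafe.
Key observation: after charlie, foxtrot the pool peaks at (5, 4, 2), and each blocked process is short somewhere: golf on R3; alpha on R3, R2, R1; india on R2.
Pretend the grant happened; the run charlie, foxtrot goes as far as possible. Step-by-step check:
  pool = (2, 1, 2)
  charlie: need (2, 1, 2) fits (2, 1, 2); releases (3, 1, 0), pool now (5, 2, 2)
  foxtrot: need (5, 2, 2) fits (5, 2, 2); releases (0, 2, 0), pool now (5, 4, 2)
  golf still needs (7, 0, 1) but only (5, 4, 2) is free — short on R3
  alpha still needs (9, 6, 6) but only (5, 4, 2) is free — short on R3, R2 and R1
  india still needs (4, 5, 2) but only (5, 4, 2) is free — short on R2
Processes that could never finish after the grant: golf, alpha and india.


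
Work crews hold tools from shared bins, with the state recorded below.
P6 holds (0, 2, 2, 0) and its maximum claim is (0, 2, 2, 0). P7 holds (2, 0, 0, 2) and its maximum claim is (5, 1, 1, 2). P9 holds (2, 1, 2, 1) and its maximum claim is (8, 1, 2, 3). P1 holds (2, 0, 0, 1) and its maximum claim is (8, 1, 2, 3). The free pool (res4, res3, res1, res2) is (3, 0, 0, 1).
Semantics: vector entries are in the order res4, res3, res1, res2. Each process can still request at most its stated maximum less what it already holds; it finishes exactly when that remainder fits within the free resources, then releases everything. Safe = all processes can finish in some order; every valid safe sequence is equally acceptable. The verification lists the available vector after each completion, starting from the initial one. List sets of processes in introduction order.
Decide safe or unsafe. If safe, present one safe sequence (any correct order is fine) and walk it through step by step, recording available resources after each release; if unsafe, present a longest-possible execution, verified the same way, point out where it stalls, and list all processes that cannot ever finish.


The state is UNSAFE.
Key observation: even finishing P6, P7 leaves just (5, 2, 2, 3) free — too little res4 for any of the remaining processes.
The run P6, P7 cannot be extended any further. Verifying each step:
  pool = (3, 0, 0, 1)
  run P6 (needs (0, 0, 0, 0), free (3, 0, 0, 1)); after release of (0, 2, 2, 0) the pool is (3, 2, 2, 1)
  run P7 (needs (3, 1, 1, 0), free (3, 2, 2, 1)); after release of (2, 0, 0, 2) the pool is (5, 2, 2, 3)
  P9 still needs (6, 0, 0, 2) but only (5, 2, 2, 3) is free — short on res4
  P1 still needs (6, 1, 2, 2) but only (5, 2, 2, 3) is free — short on res4
Processes that can never finish: P9 and P1.


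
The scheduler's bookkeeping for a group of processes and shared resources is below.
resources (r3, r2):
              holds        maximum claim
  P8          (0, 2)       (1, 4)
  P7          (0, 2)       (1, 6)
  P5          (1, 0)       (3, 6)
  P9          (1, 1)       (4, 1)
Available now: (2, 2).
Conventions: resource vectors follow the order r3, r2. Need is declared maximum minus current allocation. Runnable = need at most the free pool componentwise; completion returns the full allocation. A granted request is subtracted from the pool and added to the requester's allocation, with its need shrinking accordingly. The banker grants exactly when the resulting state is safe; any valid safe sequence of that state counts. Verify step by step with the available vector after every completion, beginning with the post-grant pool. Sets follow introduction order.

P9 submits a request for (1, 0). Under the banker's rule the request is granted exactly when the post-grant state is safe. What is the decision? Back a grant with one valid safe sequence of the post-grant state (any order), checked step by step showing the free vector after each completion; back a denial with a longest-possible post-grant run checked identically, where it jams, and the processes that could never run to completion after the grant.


DENY. Granting would leave the state unsafe.
Key observation: r3 is the bottleneck — with P8, P7 done the pool holds (1, 6), short of every remaining need.
On the post-grant state, P8, P7 is a maximal run — nothing extends it. Verifying each step:
  pool = (1, 2)
  run P8 (needs (1, 2), free (1, 2)); after release of (0, 2) the pool is (1, 4)
  run P7 (needs (1, 4), free (1, 4)); after release of (0, 2) the pool is (1, 6)
  P5 still needs (2, 6) but only (1, 6) is free — short on r3
  P9 still needs (2, 0) but only (1, 6) is free — short on r3
Processes that could never finish after the grant: P5 and P9.


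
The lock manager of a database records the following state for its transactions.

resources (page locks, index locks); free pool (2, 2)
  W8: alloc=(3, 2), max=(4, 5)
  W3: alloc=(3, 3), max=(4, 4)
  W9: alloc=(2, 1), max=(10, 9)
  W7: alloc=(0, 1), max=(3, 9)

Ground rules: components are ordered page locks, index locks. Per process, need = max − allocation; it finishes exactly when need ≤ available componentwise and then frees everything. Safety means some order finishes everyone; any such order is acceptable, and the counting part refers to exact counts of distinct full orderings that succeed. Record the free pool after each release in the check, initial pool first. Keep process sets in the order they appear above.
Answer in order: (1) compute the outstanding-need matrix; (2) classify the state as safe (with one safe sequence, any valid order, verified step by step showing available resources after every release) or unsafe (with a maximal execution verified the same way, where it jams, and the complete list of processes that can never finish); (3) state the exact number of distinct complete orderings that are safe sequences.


(1) Outstanding need per process (order page locks, index locks):
  W8: (1, 3)
  W3: (1, 1)
  W9: (8, 8)
  W7: (3, 8)
(2) The state is UNSAFE.
Key observation: index locks is the bottleneck — with W3, W8 done the pool holds (8, 7), short of every remaining need.
The run W3, W8 cannot be extended any further. Step-by-step check:
  pool = (2, 2)
  W3 needs (1, 1) <= (2, 2) -> finishes; pool += (3, 3) = (5, 5)
  W8 needs (1, 3) <= (5, 5) -> finishes; pool += (3, 2) = (8, 7)
  blocked: W9 wants (8, 8), pool (8, 7) — not enough index locks
  blocked: W7 wants (3, 8), pool (8, 7) — not enough index locks
Permanently blocked: W9 and W7.
(3) Precisely 0 of the possible complete orderings are safe sequences.


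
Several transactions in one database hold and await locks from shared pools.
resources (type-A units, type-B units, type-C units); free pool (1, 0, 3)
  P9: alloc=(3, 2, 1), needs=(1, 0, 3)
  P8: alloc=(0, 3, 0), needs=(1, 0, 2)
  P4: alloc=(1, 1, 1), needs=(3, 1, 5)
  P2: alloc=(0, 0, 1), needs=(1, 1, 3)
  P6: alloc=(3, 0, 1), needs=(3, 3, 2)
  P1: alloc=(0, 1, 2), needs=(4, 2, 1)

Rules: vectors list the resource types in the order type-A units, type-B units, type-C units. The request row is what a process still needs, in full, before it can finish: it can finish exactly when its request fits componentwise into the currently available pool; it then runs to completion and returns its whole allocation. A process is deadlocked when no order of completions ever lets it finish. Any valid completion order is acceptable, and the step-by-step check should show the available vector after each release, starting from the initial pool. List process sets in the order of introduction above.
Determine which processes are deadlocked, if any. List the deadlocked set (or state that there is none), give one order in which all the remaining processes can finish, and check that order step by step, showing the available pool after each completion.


Nothing here is deadlocked.
Key observation: P8 fits the free pool immediately, and its release cascades until everyone finishes.
The rest can finish in the order P8, P9, P2, P4, P1, P6. Step-by-step check:
  pool = (1, 0, 3)
  P8 needs (1, 0, 2) <= (1, 0, 3) -> finishes; pool += (0, 3, 0) = (1, 3, 3)
  P9 needs (1, 0, 3) <= (1, 3, 3) -> finishes; pool += (3, 2, 1) = (4, 5, 4)
  P2 needs (1, 1, 3) <= (4, 5, 4) -> finishes; pool += (0, 0, 1) = (4, 5, 5)
  P4 needs (3, 1, 5) <= (4, 5, 5) -> finishes; pool += (1, 1, 1) = (5, 6, 6)
  P1 needs (4, 2, 1) <= (5, 6, 6) -> finishes; pool += (0, 1, 2) = (5, 7, 8)
  P6 needs (3, 3, 2) <= (5, 7, 8) -> finishes; pool += (3, 0, 1) = (8, 7, 9)


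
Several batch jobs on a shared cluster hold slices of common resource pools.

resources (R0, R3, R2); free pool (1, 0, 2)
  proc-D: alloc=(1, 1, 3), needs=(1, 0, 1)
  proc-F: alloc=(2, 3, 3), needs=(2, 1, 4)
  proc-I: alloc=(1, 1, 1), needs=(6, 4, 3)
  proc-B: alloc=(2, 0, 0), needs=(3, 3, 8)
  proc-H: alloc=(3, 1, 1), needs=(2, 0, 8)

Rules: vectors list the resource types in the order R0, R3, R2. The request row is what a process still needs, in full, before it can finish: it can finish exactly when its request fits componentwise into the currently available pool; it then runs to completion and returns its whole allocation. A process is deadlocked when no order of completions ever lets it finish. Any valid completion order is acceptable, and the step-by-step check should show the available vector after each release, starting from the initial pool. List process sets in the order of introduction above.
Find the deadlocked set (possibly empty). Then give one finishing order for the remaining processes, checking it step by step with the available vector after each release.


Nothing here is deadlocked.
Key observation: proc-D leads a chain of completions in which each release enables another process.
A valid finishing order for the others: proc-D, proc-F, proc-B, proc-H, proc-I. Check, step by step:
  pool = (1, 0, 2)
  proc-D: need (1, 0, 1) fits (1, 0, 2); releases (1, 1, 3), pool now (2, 1, 5)
  proc-F: need (2, 1, 4) fits (2, 1, 5); releases (2, 3, 3), pool now (4, 4, 8)
  proc-B: need (3, 3, 8) fits (4, 4, 8); releases (2, 0, 0), pool now (6, 4, 8)
  proc-H: need (2, 0, 8) fits (6, 4, 8); releases (3, 1, 1), pool now (9, 5, 9)
  proc-I: need (6, 4, 3) fits (9, 5, 9); releases (1, 1, 1), pool now (10, 6, 10)
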